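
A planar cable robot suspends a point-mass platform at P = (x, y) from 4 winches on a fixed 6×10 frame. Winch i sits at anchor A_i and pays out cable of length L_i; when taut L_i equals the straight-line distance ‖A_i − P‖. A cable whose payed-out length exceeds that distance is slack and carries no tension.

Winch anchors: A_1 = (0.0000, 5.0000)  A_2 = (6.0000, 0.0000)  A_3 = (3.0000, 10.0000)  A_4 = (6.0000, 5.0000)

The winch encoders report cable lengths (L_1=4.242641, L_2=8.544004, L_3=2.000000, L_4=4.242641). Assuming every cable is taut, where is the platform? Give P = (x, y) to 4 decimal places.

each cable: (A_i−P)·(A_i−P) = L_i²; let k_i = ‖A_i‖²−L_i²
k_1 = 0.0000+25.0000−18.0000 = 7.0000
row 1: -12.0000x + 10.0000y = 44.0000  (k_2=-37.0000)
row 2: -6.0000x − 10.0000y = -98.0000  (k_3=105.0000)
row 3: -12.0000x + 0.0000y = -36.0000  (k_4=43.0000)
Cramer on rows 1–2 → x = 3.0000, y = 8.0000
check cable 4: ‖A_4−P‖² = 18.0000 ≈ L_4² = 18.0000 ✓

(3.0000, 8.0000)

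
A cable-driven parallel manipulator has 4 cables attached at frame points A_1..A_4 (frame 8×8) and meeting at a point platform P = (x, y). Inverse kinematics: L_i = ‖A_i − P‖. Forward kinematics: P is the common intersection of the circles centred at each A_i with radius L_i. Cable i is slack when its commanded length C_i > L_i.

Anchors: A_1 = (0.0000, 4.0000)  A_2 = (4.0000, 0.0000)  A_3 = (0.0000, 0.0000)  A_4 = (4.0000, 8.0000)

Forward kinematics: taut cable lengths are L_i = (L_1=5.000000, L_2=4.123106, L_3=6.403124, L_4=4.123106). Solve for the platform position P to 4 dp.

circle eqns → linear via eq_j − eq_1; set k_j = A_j·A_j − L_j²
k_1 = 0.0000+16.0000−25.0000 = -9.0000
-8.0000·x + 8.0000·y = k_1−k_2 = -8.0000
0.0000·x + 8.0000·y = k_1−k_3 = 32.0000
-8.0000·x − 8.0000·y = k_1−k_4 = -72.0000
solve first two rows → x=5.0000, y=4.0000
check cable 4: ‖A_4−P‖² = 17.0000 ≈ L_4² = 17.0000 ✓

(5.0000, 4.0000)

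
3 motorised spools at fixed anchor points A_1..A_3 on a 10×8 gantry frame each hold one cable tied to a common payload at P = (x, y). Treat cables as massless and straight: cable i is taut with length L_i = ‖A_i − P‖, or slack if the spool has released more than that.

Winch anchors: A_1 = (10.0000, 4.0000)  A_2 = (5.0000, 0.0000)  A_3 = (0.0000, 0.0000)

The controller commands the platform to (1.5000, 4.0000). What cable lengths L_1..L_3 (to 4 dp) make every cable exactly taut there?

(8.5000, 5.3151, 4.2720)

cable 1: Δx=8.5000, Δy=0.0000; L_1 = √(Δx²+Δy²) = 8.5000
cable 2: Δx=3.5000, Δy=-4.0000; L_2 = √(Δx²+Δy²) = 5.3151
cable 3: Δx=-1.5000, Δy=-4.0000; L_3 = √(Δx²+Δy²) = 4.2720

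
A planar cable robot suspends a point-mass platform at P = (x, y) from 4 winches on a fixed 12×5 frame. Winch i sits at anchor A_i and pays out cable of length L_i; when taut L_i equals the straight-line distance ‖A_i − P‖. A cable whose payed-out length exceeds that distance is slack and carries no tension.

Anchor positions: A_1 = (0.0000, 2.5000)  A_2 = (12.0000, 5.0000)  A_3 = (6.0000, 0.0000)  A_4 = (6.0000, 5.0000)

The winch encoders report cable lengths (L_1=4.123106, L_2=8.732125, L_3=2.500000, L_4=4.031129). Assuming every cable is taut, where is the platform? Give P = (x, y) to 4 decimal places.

(4.0000, 1.5000)

expand ‖A_i−P‖²=L_i² and subtract eq 1 (k_i ≔ ‖A_i‖²−L_i²)
k_1 = 0.0000+6.2500−17.0000 = -10.7500
eq1−eq2 → [-24.0000  -5.0000]·P = -103.5000
eq1−eq3 → [-12.0000  5.0000]·P = -40.5000
eq1−eq4 → [-12.0000  -5.0000]·P = -55.5000
2×2 solve → P = (4.0000, 1.5000)
check cable 4: ‖A_4−P‖² = 16.2500 ≈ L_4² = 16.2500 ✓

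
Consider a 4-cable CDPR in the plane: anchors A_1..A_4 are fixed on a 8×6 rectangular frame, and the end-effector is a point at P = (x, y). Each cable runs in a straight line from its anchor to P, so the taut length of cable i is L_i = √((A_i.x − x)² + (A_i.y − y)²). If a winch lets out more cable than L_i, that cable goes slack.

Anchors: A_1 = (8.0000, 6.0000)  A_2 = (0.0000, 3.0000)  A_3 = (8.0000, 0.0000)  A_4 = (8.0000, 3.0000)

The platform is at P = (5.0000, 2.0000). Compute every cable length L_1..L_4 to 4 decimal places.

(5.0000, 5.0990, 3.6056, 3.1623)

L_1 = √((8.0000−5.0000)² + (6.0000−2.0000)²) = 5.0000
L_2 = √((0.0000−5.0000)² + (3.0000−2.0000)²) = 5.0990
L_3 = √((8.0000−5.0000)² + (0.0000−2.0000)²) = 3.6056
L_4 = √((8.0000−5.0000)² + (3.0000−2.0000)²) = 3.1623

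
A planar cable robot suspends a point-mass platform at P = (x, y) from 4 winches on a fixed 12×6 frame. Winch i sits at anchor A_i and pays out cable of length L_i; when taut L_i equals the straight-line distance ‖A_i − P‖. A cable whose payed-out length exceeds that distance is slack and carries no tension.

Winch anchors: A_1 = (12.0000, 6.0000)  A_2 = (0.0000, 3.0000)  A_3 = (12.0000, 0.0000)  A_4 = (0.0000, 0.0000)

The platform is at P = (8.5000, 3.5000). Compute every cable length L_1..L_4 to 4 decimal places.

(4.3012, 8.5147, 4.9497, 9.1924)

L_1: Δ = A_1−P = (3.5000, 2.5000) → ‖Δ‖ = √18.5000 = 4.3012
L_2: Δ = A_2−P = (-8.5000, -0.5000) → ‖Δ‖ = √72.5000 = 8.5147
L_3: Δ = A_3−P = (3.5000, -3.5000) → ‖Δ‖ = √24.5000 = 4.9497
L_4: Δ = A_4−P = (-8.5000, -3.5000) → ‖Δ‖ = √84.5000 = 9.1924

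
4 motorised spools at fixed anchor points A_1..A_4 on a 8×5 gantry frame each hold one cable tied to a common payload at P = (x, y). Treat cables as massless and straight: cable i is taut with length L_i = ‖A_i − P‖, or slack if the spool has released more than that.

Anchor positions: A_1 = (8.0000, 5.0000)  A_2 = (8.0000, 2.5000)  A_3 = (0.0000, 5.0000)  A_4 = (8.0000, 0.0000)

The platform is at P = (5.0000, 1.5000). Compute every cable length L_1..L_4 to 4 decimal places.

(4.6098, 3.1623, 6.1033, 3.3541)

L_1: Δ = A_1−P = (3.0000, 3.5000) → ‖Δ‖ = √21.2500 = 4.6098
L_2: Δ = A_2−P = (3.0000, 1.0000) → ‖Δ‖ = √10.0000 = 3.1623
L_3: Δ = A_3−P = (-5.0000, 3.5000) → ‖Δ‖ = √37.2500 = 6.1033
L_4: Δ = A_4−P = (3.0000, -1.5000) → ‖Δ‖ = √11.2500 = 3.3541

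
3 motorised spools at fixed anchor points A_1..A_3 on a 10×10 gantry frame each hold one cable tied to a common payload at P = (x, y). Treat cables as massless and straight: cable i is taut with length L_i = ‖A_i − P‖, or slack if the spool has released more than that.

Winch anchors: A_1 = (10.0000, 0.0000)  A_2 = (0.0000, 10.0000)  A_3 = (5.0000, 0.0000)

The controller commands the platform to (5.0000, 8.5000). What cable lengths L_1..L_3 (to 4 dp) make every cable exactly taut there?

L_1: Δ = A_1−P = (5.0000, -8.5000) → ‖Δ‖ = √97.2500 = 9.8615
L_2: Δ = A_2−P = (-5.0000, 1.5000) → ‖Δ‖ = √27.2500 = 5.2202
L_3: Δ = A_3−P = (0.0000, -8.5000) → ‖Δ‖ = √72.2500 = 8.5000

(9.8615, 5.2202, 8.5000)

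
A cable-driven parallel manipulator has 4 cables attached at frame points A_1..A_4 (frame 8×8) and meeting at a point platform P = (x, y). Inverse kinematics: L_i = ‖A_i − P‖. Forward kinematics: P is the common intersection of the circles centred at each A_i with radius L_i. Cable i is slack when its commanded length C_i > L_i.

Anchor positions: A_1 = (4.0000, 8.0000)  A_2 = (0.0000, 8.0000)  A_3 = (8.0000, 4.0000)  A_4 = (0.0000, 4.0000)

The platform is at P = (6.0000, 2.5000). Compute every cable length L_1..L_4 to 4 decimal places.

L_1 = √((4.0000−6.0000)² + (8.0000−2.5000)²) = 5.8523
L_2 = √((0.0000−6.0000)² + (8.0000−2.5000)²) = 8.1394
L_3 = √((8.0000−6.0000)² + (4.0000−2.5000)²) = 2.5000
L_4 = √((0.0000−6.0000)² + (4.0000−2.5000)²) = 6.1847

(5.8523, 8.1394, 2.5000, 6.1847)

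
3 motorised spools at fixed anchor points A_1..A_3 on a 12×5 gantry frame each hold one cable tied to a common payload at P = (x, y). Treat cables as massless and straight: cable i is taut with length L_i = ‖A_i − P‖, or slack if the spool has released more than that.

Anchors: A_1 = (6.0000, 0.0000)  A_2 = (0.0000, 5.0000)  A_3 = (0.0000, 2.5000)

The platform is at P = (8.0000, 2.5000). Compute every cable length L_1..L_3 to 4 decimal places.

(3.2016, 8.3815, 8.0000)

L_1 = √((6.0000−8.0000)² + (0.0000−2.5000)²) = 3.2016
L_2 = √((0.0000−8.0000)² + (5.0000−2.5000)²) = 8.3815
L_3 = √((0.0000−8.0000)² + (2.5000−2.5000)²) = 8.0000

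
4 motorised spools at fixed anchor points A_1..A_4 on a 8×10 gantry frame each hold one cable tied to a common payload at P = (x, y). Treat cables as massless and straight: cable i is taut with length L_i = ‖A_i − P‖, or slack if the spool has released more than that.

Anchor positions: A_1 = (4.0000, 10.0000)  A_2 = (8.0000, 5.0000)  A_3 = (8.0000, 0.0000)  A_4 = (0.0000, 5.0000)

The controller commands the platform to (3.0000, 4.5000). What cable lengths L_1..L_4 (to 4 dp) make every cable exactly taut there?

cable 1: Δx=1.0000, Δy=5.5000; L_1 = √(Δx²+Δy²) = 5.5902
cable 2: Δx=5.0000, Δy=0.5000; L_2 = √(Δx²+Δy²) = 5.0249
cable 3: Δx=5.0000, Δy=-4.5000; L_3 = √(Δx²+Δy²) = 6.7268
cable 4: Δx=-3.0000, Δy=0.5000; L_4 = √(Δx²+Δy²) = 3.0414

(5.5902, 5.0249, 6.7268, 3.0414)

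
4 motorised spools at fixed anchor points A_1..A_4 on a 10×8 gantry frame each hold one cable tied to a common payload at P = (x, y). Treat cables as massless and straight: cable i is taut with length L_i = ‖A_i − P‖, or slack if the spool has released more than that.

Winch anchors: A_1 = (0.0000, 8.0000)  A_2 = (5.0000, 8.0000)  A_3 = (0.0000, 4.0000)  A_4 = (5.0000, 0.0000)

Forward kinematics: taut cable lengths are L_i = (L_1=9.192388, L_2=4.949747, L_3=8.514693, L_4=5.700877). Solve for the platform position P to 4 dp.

each cable: (A_i−P)·(A_i−P) = L_i²; let q_i = ‖A_i‖²−L_i²
q_1 = 0.0000+64.0000−84.5000 = -20.5000
row 1: -10.0000x + 0.0000y = -85.0000  (q_2=64.5000)
row 2: 0.0000x + 8.0000y = 36.0000  (q_3=-56.5000)
row 3: -10.0000x + 16.0000y = -13.0000  (q_4=-7.5000)
Cramer on rows 1–2 → x = 8.5000, y = 4.5000
check cable 4: ‖A_4−P‖² = 32.5000 ≈ L_4² = 32.5000 ✓

(8.5000, 4.5000)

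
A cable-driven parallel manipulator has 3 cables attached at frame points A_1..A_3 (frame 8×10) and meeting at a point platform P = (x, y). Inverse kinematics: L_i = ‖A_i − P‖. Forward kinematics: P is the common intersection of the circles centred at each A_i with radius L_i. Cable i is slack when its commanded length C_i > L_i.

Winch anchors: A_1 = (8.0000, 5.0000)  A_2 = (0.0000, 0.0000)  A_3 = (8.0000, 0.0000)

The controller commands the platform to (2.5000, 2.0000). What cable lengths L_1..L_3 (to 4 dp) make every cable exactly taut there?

L_1: Δ = A_1−P = (5.5000, 3.0000) → ‖Δ‖ = √39.2500 = 6.2650
L_2: Δ = A_2−P = (-2.5000, -2.0000) → ‖Δ‖ = √10.2500 = 3.2016
L_3: Δ = A_3−P = (5.5000, -2.0000) → ‖Δ‖ = √34.2500 = 5.8523

(6.2650, 3.2016, 5.8523)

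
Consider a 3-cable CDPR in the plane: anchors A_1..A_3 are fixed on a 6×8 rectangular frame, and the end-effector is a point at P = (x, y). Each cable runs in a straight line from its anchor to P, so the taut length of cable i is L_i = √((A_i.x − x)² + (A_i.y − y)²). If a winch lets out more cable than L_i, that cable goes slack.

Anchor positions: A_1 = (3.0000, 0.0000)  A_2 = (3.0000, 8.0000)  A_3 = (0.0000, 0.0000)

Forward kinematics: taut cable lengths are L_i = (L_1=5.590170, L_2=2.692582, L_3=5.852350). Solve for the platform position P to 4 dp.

(2.0000, 5.5000)

expand ‖A_i−P‖²=L_i² and subtract eq 1 (k_i ≔ ‖A_i‖²−L_i²)
k_1 = 9.0000+0.0000−31.2500 = -22.2500
eq1−eq2 → [0.0000  -16.0000]·P = -88.0000
eq1−eq3 → [6.0000  0.0000]·P = 12.0000
2×2 solve → P = (2.0000, 5.5000)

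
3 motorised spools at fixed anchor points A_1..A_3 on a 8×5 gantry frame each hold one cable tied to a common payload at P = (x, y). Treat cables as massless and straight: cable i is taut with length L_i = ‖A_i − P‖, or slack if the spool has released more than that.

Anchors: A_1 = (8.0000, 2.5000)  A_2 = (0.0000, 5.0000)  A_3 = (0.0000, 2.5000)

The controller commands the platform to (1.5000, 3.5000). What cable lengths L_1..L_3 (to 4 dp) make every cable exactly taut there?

(6.5765, 2.1213, 1.8028)

L_1: Δ = A_1−P = (6.5000, -1.0000) → ‖Δ‖ = √43.2500 = 6.5765
L_2: Δ = A_2−P = (-1.5000, 1.5000) → ‖Δ‖ = √4.5000 = 2.1213
L_3: Δ = A_3−P = (-1.5000, -1.0000) → ‖Δ‖ = √3.2500 = 1.8028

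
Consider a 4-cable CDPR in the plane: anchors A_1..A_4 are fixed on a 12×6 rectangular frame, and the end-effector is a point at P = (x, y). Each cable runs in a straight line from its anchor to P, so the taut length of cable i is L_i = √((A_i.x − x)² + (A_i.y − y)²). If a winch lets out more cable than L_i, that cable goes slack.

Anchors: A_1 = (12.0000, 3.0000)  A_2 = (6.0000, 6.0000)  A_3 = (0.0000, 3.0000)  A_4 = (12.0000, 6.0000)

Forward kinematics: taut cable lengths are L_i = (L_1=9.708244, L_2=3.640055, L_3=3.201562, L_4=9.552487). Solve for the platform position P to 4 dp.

circle eqns → linear via eq_j − eq_1; set q_j = A_j·A_j − L_j²
q_1 = 144.0000+9.0000−94.2500 = 58.7500
12.0000·x − 6.0000·y = q_1−q_2 = 0.0000
24.0000·x + 0.0000·y = q_1−q_3 = 60.0000
0.0000·x − 6.0000·y = q_1−q_4 = -30.0000
solve first two rows → x=2.5000, y=5.0000
check cable 4: ‖A_4−P‖² = 91.2500 ≈ L_4² = 91.2500 ✓

(2.5000, 5.0000)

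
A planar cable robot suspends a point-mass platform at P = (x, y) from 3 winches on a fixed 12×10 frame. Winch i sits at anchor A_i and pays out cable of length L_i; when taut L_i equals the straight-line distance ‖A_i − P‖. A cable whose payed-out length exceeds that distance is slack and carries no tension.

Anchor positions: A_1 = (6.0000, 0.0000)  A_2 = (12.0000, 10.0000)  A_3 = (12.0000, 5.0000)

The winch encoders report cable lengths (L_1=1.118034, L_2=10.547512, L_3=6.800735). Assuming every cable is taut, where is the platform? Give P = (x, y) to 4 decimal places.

(6.5000, 1.0000)

each cable: (A_i−P)·(A_i−P) = L_i²; let c_i = ‖A_i‖²−L_i²
c_1 = 36.0000+0.0000−1.2500 = 34.7500
row 1: -12.0000x − 20.0000y = -98.0000  (c_2=132.7500)
row 2: -12.0000x − 10.0000y = -88.0000  (c_3=122.7500)
Cramer on rows 1–2 → x = 6.5000, y = 1.0000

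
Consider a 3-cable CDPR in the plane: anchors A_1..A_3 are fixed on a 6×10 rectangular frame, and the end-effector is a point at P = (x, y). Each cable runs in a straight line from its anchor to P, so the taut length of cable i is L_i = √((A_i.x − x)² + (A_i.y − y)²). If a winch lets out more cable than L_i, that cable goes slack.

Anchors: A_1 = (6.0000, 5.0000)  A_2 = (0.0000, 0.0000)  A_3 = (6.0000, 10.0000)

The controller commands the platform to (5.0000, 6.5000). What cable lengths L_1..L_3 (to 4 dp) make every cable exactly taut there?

(1.8028, 8.2006, 3.6401)

L_1: Δ = A_1−P = (1.0000, -1.5000) → ‖Δ‖ = √3.2500 = 1.8028
L_2: Δ = A_2−P = (-5.0000, -6.5000) → ‖Δ‖ = √67.2500 = 8.2006
L_3: Δ = A_3−P = (1.0000, 3.5000) → ‖Δ‖ = √13.2500 = 3.6401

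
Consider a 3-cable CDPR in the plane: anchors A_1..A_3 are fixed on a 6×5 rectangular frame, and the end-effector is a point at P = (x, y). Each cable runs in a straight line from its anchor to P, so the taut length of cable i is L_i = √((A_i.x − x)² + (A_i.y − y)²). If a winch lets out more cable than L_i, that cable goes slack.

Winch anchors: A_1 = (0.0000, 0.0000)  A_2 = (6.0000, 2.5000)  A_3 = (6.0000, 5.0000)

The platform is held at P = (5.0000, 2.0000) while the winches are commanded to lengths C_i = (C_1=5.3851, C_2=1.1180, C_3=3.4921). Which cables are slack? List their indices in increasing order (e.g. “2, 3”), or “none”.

3

cable 1: √((-5.0000)²+(-2.0000)²)=5.3852, C_1=5.3851: taut
cable 2: √((1.0000)²+(0.5000)²)=1.1180, C_2=1.1180: taut
cable 3: √((1.0000)²+(3.0000)²)=3.1623, C_3=3.4921: slack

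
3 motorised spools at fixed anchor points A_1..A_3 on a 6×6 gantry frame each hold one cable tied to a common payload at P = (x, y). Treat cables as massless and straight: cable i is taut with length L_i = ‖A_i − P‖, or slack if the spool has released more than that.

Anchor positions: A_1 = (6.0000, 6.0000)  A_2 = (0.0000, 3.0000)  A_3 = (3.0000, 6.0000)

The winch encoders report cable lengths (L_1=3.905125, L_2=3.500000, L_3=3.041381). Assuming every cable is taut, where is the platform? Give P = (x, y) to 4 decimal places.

each cable: (A_i−P)·(A_i−P) = L_i²; let k_i = ‖A_i‖²−L_i²
k_1 = 36.0000+36.0000−15.2500 = 56.7500
row 1: 12.0000x + 6.0000y = 60.0000  (k_2=-3.2500)
row 2: 6.0000x + 0.0000y = 21.0000  (k_3=35.7500)
Cramer on rows 1–2 → x = 3.5000, y = 3.0000

(3.5000, 3.0000)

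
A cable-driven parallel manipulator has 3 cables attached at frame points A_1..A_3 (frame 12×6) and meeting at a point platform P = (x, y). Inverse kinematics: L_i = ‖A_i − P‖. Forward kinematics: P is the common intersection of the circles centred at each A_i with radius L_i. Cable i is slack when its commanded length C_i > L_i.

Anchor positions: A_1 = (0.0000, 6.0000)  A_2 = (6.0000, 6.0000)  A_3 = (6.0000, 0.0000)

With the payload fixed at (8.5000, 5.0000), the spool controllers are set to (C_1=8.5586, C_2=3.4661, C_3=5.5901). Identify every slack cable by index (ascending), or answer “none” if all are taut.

2

cable 1: √((-8.5000)²+(1.0000)²)=8.5586, C_1=8.5586: taut
cable 2: √((-2.5000)²+(1.0000)²)=2.6926, C_2=3.4661: slack
cable 3: √((-2.5000)²+(-5.0000)²)=5.5902, C_3=5.5901: taut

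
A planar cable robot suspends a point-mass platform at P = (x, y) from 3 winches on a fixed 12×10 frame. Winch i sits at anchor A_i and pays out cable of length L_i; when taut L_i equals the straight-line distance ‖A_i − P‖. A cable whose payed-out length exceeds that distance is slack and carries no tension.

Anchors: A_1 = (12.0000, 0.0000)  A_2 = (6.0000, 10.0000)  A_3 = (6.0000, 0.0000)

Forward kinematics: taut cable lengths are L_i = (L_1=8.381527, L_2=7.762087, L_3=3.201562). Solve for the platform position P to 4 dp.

each cable: (A_i−P)·(A_i−P) = L_i²; let q_i = ‖A_i‖²−L_i²
q_1 = 144.0000+0.0000−70.2500 = 73.7500
row 1: 12.0000x − 20.0000y = -2.0000  (q_2=75.7500)
row 2: 12.0000x + 0.0000y = 48.0000  (q_3=25.7500)
Cramer on rows 1–2 → x = 4.0000, y = 2.5000

(4.0000, 2.5000)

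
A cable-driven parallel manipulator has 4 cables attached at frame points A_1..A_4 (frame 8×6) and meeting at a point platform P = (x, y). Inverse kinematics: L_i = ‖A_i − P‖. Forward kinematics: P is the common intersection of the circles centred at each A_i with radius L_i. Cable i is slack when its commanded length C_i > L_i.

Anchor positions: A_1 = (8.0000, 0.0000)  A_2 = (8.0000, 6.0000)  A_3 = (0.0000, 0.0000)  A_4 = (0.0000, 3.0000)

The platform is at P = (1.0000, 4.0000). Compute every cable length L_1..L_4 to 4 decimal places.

(8.0623, 7.2801, 4.1231, 1.4142)

cable 1: Δx=7.0000, Δy=-4.0000; L_1 = √(Δx²+Δy²) = 8.0623
cable 2: Δx=7.0000, Δy=2.0000; L_2 = √(Δx²+Δy²) = 7.2801
cable 3: Δx=-1.0000, Δy=-4.0000; L_3 = √(Δx²+Δy²) = 4.1231
cable 4: Δx=-1.0000, Δy=-1.0000; L_4 = √(Δx²+Δy²) = 1.4142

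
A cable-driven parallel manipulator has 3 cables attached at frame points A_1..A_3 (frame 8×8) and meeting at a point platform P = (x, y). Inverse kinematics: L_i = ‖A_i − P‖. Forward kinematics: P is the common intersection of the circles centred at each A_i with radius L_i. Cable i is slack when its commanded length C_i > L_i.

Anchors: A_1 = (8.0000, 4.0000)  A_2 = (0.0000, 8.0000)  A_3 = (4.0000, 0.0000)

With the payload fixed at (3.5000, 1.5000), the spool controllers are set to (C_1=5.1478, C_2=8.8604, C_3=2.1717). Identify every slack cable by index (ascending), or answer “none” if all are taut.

2, 3

cable 1: √((4.5000)²+(2.5000)²)=5.1478, C_1=5.1478: taut
cable 2: √((-3.5000)²+(6.5000)²)=7.3824, C_2=8.8604: slack
cable 3: √((0.5000)²+(-1.5000)²)=1.5811, C_3=2.1717: slack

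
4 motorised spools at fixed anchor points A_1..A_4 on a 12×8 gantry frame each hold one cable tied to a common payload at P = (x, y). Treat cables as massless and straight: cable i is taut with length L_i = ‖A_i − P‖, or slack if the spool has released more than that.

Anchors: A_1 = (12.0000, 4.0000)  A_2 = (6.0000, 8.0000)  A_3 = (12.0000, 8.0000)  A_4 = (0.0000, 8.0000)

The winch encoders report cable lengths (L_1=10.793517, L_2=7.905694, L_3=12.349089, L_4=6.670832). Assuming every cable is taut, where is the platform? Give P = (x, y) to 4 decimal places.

circle eqns → linear via eq_j − eq_1; set q_j = A_j·A_j − L_j²
q_1 = 144.0000+16.0000−116.5000 = 43.5000
12.0000·x − 8.0000·y = q_1−q_2 = 6.0000
0.0000·x − 8.0000·y = q_1−q_3 = -12.0000
24.0000·x − 8.0000·y = q_1−q_4 = 24.0000
solve first two rows → x=1.5000, y=1.5000
check cable 4: ‖A_4−P‖² = 44.5000 ≈ L_4² = 44.5000 ✓

(1.5000, 1.5000)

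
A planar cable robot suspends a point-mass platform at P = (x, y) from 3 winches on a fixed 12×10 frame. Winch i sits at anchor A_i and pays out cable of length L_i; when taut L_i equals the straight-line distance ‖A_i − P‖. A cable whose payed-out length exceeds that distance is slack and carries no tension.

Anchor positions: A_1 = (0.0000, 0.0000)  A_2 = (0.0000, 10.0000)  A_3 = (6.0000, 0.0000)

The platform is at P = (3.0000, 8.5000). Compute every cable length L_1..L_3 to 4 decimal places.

(9.0139, 3.3541, 9.0139)

L_1: Δ = A_1−P = (-3.0000, -8.5000) → ‖Δ‖ = √81.2500 = 9.0139
L_2: Δ = A_2−P = (-3.0000, 1.5000) → ‖Δ‖ = √11.2500 = 3.3541
L_3: Δ = A_3−P = (3.0000, -8.5000) → ‖Δ‖ = √81.2500 = 9.0139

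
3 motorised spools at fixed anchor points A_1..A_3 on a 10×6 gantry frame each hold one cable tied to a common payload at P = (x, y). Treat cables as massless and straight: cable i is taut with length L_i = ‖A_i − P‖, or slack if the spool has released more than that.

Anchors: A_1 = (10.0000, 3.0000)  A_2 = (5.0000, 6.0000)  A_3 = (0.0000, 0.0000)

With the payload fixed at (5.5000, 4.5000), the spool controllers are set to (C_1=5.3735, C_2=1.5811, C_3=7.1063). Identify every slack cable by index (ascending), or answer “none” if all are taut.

cable 1: L_1 = ‖A_1−P‖ = 4.7434;  C_1 = 5.3735 → slack
cable 2: L_2 = ‖A_2−P‖ = 1.5811;  C_2 = 1.5811 → taut
cable 3: L_3 = ‖A_3−P‖ = 7.1063;  C_3 = 7.1063 → taut

1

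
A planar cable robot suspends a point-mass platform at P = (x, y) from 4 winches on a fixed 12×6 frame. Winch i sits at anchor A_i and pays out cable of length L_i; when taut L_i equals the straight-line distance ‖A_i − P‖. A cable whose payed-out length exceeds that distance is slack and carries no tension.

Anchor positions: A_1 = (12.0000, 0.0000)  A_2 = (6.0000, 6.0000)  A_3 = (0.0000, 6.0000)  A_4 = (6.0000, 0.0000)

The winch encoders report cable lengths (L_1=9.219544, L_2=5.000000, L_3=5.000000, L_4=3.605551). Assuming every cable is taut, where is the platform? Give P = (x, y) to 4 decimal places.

expand ‖A_i−P‖²=L_i² and subtract eq 1 (q_i ≔ ‖A_i‖²−L_i²)
q_1 = 144.0000+0.0000−85.0000 = 59.0000
eq1−eq2 → [12.0000  -12.0000]·P = 12.0000
eq1−eq3 → [24.0000  -12.0000]·P = 48.0000
eq1−eq4 → [12.0000  0.0000]·P = 36.0000
2×2 solve → P = (3.0000, 2.0000)
check cable 4: ‖A_4−P‖² = 13.0000 ≈ L_4² = 13.0000 ✓

(3.0000, 2.0000)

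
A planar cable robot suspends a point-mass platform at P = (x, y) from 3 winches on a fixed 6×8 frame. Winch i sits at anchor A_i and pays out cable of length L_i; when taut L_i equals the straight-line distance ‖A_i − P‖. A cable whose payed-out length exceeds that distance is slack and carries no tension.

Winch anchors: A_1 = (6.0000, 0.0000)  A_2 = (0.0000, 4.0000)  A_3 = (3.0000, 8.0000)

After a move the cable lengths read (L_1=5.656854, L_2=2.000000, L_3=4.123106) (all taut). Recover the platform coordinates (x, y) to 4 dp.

expand ‖A_i−P‖²=L_i² and subtract eq 1 (c_i ≔ ‖A_i‖²−L_i²)
c_1 = 36.0000+0.0000−32.0000 = 4.0000
eq1−eq2 → [12.0000  -8.0000]·P = -8.0000
eq1−eq3 → [6.0000  -16.0000]·P = -52.0000
2×2 solve → P = (2.0000, 4.0000)

(2.0000, 4.0000)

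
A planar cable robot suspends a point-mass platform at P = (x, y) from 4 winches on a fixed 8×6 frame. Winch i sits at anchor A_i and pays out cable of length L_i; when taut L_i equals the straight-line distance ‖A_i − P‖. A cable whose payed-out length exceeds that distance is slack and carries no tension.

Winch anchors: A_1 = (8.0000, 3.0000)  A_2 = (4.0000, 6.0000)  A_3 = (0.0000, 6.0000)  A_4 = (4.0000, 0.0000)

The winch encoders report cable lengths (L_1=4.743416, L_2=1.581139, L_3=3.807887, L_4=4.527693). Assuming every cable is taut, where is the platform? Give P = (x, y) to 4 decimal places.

each cable: (A_i−P)·(A_i−P) = L_i²; let c_i = ‖A_i‖²−L_i²
c_1 = 64.0000+9.0000−22.5000 = 50.5000
row 1: 8.0000x − 6.0000y = 1.0000  (c_2=49.5000)
row 2: 16.0000x − 6.0000y = 29.0000  (c_3=21.5000)
row 3: 8.0000x + 6.0000y = 55.0000  (c_4=-4.5000)
Cramer on rows 1–2 → x = 3.5000, y = 4.5000
check cable 4: ‖A_4−P‖² = 20.5000 ≈ L_4² = 20.5000 ✓

(3.5000, 4.5000)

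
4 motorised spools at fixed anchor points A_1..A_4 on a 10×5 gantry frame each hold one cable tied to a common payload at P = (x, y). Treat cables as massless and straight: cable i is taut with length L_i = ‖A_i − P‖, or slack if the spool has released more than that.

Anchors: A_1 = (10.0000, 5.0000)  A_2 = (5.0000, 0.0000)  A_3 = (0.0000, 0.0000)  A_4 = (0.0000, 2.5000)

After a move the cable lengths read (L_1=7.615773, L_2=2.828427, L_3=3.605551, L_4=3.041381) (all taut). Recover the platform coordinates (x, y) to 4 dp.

(3.0000, 2.0000)

expand ‖A_i−P‖²=L_i² and subtract eq 1 (c_i ≔ ‖A_i‖²−L_i²)
c_1 = 100.0000+25.0000−58.0000 = 67.0000
eq1−eq2 → [10.0000  10.0000]·P = 50.0000
eq1−eq3 → [20.0000  10.0000]·P = 80.0000
eq1−eq4 → [20.0000  5.0000]·P = 70.0000
2×2 solve → P = (3.0000, 2.0000)
check cable 4: ‖A_4−P‖² = 9.2500 ≈ L_4² = 9.2500 ✓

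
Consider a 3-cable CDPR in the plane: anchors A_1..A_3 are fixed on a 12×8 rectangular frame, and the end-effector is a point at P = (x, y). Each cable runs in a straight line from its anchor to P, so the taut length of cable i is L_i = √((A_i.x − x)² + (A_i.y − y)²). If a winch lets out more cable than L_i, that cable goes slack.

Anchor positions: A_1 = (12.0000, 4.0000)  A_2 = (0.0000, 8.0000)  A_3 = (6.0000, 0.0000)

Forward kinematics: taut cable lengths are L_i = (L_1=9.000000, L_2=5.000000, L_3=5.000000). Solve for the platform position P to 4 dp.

(3.0000, 4.0000)

circle eqns → linear via eq_j − eq_1; set q_j = A_j·A_j − L_j²
q_1 = 144.0000+16.0000−81.0000 = 79.0000
24.0000·x − 8.0000·y = q_1−q_2 = 40.0000
12.0000·x + 8.0000·y = q_1−q_3 = 68.0000
solve first two rows → x=3.0000, y=4.0000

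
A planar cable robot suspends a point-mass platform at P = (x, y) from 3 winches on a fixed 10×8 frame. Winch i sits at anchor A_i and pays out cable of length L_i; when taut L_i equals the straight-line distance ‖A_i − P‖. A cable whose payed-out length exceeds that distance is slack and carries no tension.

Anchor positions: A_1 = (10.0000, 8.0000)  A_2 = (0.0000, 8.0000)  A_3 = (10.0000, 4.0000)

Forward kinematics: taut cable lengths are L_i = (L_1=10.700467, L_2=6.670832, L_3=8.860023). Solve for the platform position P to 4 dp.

(1.5000, 1.5000)

each cable: (A_i−P)·(A_i−P) = L_i²; let q_i = ‖A_i‖²−L_i²
q_1 = 100.0000+64.0000−114.5000 = 49.5000
row 1: 20.0000x + 0.0000y = 30.0000  (q_2=19.5000)
row 2: 0.0000x + 8.0000y = 12.0000  (q_3=37.5000)
Cramer on rows 1–2 → x = 1.5000, y = 1.5000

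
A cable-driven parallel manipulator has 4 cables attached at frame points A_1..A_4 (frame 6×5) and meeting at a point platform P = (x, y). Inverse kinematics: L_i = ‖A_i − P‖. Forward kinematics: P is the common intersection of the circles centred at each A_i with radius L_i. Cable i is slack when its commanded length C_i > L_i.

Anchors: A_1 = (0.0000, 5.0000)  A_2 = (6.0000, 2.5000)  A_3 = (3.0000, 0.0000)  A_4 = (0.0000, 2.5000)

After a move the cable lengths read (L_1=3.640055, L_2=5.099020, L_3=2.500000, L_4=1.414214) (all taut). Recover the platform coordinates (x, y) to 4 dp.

(1.0000, 1.5000)

circle eqns → linear via eq_j − eq_1; set c_j = A_j·A_j − L_j²
c_1 = 0.0000+25.0000−13.2500 = 11.7500
-12.0000·x + 5.0000·y = c_1−c_2 = -4.5000
-6.0000·x + 10.0000·y = c_1−c_3 = 9.0000
0.0000·x + 5.0000·y = c_1−c_4 = 7.5000
solve first two rows → x=1.0000, y=1.5000
check cable 4: ‖A_4−P‖² = 2.0000 ≈ L_4² = 2.0000 ✓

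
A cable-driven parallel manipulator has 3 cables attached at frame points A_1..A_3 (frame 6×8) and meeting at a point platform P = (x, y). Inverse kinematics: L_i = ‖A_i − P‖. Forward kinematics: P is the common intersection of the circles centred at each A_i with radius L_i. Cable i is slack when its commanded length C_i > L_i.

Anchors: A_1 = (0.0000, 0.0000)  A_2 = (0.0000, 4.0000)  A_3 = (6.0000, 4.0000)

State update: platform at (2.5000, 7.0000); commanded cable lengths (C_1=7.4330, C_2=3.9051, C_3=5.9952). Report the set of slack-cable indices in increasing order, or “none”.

3

cable 1: L_1 = ‖A_1−P‖ = 7.4330;  C_1 = 7.4330 → taut
cable 2: L_2 = ‖A_2−P‖ = 3.9051;  C_2 = 3.9051 → taut
cable 3: L_3 = ‖A_3−P‖ = 4.6098;  C_3 = 5.9952 → slack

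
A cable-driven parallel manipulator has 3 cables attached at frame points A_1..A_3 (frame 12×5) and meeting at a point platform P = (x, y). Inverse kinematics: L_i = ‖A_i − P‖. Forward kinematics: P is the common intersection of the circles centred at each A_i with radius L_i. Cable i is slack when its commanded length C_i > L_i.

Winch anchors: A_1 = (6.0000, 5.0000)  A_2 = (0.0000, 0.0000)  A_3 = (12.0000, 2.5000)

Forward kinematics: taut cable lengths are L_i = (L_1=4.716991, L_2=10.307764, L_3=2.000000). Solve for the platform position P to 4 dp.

(10.0000, 2.5000)

expand ‖A_i−P‖²=L_i² and subtract eq 1 (c_i ≔ ‖A_i‖²−L_i²)
c_1 = 36.0000+25.0000−22.2500 = 38.7500
eq1−eq2 → [12.0000  10.0000]·P = 145.0000
eq1−eq3 → [-12.0000  5.0000]·P = -107.5000
2×2 solve → P = (10.0000, 2.5000)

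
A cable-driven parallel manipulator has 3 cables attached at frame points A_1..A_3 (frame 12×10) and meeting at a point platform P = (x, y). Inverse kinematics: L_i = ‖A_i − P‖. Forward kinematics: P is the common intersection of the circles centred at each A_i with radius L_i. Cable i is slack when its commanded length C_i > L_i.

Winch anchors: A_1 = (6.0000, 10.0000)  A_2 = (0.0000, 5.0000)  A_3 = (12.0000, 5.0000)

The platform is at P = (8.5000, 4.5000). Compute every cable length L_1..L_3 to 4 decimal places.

(6.0415, 8.5147, 3.5355)

L_1: Δ = A_1−P = (-2.5000, 5.5000) → ‖Δ‖ = √36.5000 = 6.0415
L_2: Δ = A_2−P = (-8.5000, 0.5000) → ‖Δ‖ = √72.5000 = 8.5147
L_3: Δ = A_3−P = (3.5000, 0.5000) → ‖Δ‖ = √12.5000 = 3.5355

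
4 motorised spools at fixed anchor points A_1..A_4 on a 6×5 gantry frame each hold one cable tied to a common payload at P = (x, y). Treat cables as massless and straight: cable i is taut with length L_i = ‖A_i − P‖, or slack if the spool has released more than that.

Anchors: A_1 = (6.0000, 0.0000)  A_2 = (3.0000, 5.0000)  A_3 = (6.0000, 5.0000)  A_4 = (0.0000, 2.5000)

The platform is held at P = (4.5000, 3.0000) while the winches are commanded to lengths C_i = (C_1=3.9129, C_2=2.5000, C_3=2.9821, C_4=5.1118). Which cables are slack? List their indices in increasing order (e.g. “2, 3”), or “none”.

cable 1: L_1 = ‖A_1−P‖ = 3.3541;  C_1 = 3.9129 → slack
cable 2: L_2 = ‖A_2−P‖ = 2.5000;  C_2 = 2.5000 → taut
cable 3: L_3 = ‖A_3−P‖ = 2.5000;  C_3 = 2.9821 → slack
cable 4: L_4 = ‖A_4−P‖ = 4.5277;  C_4 = 5.1118 → slack

1, 3, 4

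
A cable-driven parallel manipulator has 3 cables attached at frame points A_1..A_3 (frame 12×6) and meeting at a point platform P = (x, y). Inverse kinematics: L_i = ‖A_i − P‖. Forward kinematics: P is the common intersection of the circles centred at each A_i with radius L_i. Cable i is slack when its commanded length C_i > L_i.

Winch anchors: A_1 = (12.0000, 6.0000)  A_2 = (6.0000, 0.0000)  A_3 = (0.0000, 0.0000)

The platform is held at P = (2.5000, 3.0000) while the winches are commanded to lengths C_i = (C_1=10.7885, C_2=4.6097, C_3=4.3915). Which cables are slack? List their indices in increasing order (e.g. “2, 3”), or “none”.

cable 1: L_1 = ‖A_1−P‖ = 9.9624;  C_1 = 10.7885 → slack
cable 2: L_2 = ‖A_2−P‖ = 4.6098;  C_2 = 4.6097 → taut
cable 3: L_3 = ‖A_3−P‖ = 3.9051;  C_3 = 4.3915 → slack

1, 3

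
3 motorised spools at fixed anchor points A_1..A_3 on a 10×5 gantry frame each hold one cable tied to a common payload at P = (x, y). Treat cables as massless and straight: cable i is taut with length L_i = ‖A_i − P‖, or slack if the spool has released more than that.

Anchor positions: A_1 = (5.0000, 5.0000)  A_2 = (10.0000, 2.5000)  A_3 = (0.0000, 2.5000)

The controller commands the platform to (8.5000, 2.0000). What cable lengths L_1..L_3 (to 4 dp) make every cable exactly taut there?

(4.6098, 1.5811, 8.5147)

L_1: Δ = A_1−P = (-3.5000, 3.0000) → ‖Δ‖ = √21.2500 = 4.6098
L_2: Δ = A_2−P = (1.5000, 0.5000) → ‖Δ‖ = √2.5000 = 1.5811
L_3: Δ = A_3−P = (-8.5000, 0.5000) → ‖Δ‖ = √72.5000 = 8.5147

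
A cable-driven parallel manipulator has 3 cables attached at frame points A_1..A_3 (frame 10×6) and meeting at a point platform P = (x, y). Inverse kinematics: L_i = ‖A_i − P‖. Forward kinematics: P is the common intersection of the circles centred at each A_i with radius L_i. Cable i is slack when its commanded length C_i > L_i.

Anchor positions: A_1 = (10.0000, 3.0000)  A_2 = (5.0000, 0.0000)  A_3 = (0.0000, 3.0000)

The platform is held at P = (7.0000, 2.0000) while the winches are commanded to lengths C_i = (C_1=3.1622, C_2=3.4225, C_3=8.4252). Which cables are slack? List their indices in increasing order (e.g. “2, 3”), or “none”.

2, 3

cable 1: L_1 = ‖A_1−P‖ = 3.1623;  C_1 = 3.1622 → taut
cable 2: L_2 = ‖A_2−P‖ = 2.8284;  C_2 = 3.4225 → slack
cable 3: L_3 = ‖A_3−P‖ = 7.0711;  C_3 = 8.4252 → slack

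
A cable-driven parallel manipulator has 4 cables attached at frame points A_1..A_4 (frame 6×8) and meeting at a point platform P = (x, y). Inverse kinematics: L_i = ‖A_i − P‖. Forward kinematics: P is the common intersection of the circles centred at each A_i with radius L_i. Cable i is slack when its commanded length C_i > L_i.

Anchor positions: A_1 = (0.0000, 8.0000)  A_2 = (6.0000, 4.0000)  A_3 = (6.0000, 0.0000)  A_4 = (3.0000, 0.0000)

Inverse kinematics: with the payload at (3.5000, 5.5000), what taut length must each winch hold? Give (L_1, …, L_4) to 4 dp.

L_1 = √((0.0000−3.5000)² + (8.0000−5.5000)²) = 4.3012
L_2 = √((6.0000−3.5000)² + (4.0000−5.5000)²) = 2.9155
L_3 = √((6.0000−3.5000)² + (0.0000−5.5000)²) = 6.0415
L_4 = √((3.0000−3.5000)² + (0.0000−5.5000)²) = 5.5227

(4.3012, 2.9155, 6.0415, 5.5227)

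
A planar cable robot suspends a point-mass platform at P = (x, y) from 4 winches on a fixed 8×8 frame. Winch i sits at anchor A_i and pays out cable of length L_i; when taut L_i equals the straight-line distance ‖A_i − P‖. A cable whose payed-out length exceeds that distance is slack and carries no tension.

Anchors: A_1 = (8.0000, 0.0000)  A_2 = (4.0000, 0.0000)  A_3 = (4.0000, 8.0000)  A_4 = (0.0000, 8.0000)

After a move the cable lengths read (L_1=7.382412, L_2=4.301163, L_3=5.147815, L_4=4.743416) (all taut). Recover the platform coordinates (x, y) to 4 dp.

(1.5000, 3.5000)

circle eqns → linear via eq_j − eq_1; set c_j = A_j·A_j − L_j²
c_1 = 64.0000+0.0000−54.5000 = 9.5000
8.0000·x + 0.0000·y = c_1−c_2 = 12.0000
8.0000·x − 16.0000·y = c_1−c_3 = -44.0000
16.0000·x − 16.0000·y = c_1−c_4 = -32.0000
solve first two rows → x=1.5000, y=3.5000
check cable 4: ‖A_4−P‖² = 22.5000 ≈ L_4² = 22.5000 ✓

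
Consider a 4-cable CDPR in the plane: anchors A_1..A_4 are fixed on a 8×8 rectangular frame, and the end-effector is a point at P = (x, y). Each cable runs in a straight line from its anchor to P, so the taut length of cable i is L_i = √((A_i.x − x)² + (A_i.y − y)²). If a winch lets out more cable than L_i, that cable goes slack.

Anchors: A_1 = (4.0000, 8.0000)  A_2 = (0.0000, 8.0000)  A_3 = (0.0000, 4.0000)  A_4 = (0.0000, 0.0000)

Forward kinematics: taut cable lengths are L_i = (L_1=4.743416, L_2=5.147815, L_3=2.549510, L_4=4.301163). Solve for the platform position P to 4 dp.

expand ‖A_i−P‖²=L_i² and subtract eq 1 (c_i ≔ ‖A_i‖²−L_i²)
c_1 = 16.0000+64.0000−22.5000 = 57.5000
eq1−eq2 → [8.0000  0.0000]·P = 20.0000
eq1−eq3 → [8.0000  8.0000]·P = 48.0000
eq1−eq4 → [8.0000  16.0000]·P = 76.0000
2×2 solve → P = (2.5000, 3.5000)
check cable 4: ‖A_4−P‖² = 18.5000 ≈ L_4² = 18.5000 ✓

(2.5000, 3.5000)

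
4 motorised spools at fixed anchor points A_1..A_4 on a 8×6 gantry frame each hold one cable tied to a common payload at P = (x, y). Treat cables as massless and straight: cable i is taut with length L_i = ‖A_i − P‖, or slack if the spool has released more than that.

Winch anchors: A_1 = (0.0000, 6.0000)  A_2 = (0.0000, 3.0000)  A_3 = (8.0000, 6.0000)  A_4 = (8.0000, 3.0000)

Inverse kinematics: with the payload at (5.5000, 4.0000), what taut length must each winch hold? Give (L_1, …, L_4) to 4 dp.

(5.8523, 5.5902, 3.2016, 2.6926)

L_1: Δ = A_1−P = (-5.5000, 2.0000) → ‖Δ‖ = √34.2500 = 5.8523
L_2: Δ = A_2−P = (-5.5000, -1.0000) → ‖Δ‖ = √31.2500 = 5.5902
L_3: Δ = A_3−P = (2.5000, 2.0000) → ‖Δ‖ = √10.2500 = 3.2016
L_4: Δ = A_4−P = (2.5000, -1.0000) → ‖Δ‖ = √7.2500 = 2.6926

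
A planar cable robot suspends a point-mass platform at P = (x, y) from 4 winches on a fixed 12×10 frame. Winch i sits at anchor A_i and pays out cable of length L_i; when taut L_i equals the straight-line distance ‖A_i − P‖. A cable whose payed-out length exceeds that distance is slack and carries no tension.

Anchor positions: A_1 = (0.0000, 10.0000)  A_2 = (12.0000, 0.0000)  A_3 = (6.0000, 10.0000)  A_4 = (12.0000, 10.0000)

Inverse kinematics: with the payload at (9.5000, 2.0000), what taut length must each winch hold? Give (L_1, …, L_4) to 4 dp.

L_1 = √((0.0000−9.5000)² + (10.0000−2.0000)²) = 12.4197
L_2 = √((12.0000−9.5000)² + (0.0000−2.0000)²) = 3.2016
L_3 = √((6.0000−9.5000)² + (10.0000−2.0000)²) = 8.7321
L_4 = √((12.0000−9.5000)² + (10.0000−2.0000)²) = 8.3815

(12.4197, 3.2016, 8.7321, 8.3815)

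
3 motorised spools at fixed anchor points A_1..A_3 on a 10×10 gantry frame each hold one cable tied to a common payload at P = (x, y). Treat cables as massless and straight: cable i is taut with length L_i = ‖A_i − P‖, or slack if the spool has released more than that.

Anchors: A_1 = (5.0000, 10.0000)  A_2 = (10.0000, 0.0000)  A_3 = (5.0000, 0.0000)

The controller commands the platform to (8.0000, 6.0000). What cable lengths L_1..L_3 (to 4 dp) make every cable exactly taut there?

L_1 = √((5.0000−8.0000)² + (10.0000−6.0000)²) = 5.0000
L_2 = √((10.0000−8.0000)² + (0.0000−6.0000)²) = 6.3246
L_3 = √((5.0000−8.0000)² + (0.0000−6.0000)²) = 6.7082

(5.0000, 6.3246, 6.7082)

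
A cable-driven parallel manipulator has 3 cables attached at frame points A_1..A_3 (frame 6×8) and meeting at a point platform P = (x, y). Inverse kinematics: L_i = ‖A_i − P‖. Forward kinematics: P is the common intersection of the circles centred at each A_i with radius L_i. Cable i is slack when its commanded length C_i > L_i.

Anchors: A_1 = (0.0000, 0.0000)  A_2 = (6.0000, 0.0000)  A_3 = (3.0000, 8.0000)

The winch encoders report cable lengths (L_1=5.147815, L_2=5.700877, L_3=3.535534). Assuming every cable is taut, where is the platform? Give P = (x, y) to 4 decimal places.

expand ‖A_i−P‖²=L_i² and subtract eq 1 (q_i ≔ ‖A_i‖²−L_i²)
q_1 = 0.0000+0.0000−26.5000 = -26.5000
eq1−eq2 → [-12.0000  0.0000]·P = -30.0000
eq1−eq3 → [-6.0000  -16.0000]·P = -87.0000
2×2 solve → P = (2.5000, 4.5000)

(2.5000, 4.5000)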